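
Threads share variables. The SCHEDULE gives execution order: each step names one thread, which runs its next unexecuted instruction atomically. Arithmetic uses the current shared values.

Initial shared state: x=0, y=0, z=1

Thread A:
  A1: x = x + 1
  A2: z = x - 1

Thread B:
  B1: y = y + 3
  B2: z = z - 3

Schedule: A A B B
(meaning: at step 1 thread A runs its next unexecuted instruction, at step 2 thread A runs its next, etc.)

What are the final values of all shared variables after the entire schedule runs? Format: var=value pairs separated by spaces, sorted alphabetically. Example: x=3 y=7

Step 1: thread A executes A1 (x = x + 1). Shared: x=1 y=0 z=1. PCs: A@1 B@0
Step 2: thread A executes A2 (z = x - 1). Shared: x=1 y=0 z=0. PCs: A@2 B@0
Step 3: thread B executes B1 (y = y + 3). Shared: x=1 y=3 z=0. PCs: A@2 B@1
Step 4: thread B executes B2 (z = z - 3). Shared: x=1 y=3 z=-3. PCs: A@2 B@2

Answer: x=1 y=3 z=-3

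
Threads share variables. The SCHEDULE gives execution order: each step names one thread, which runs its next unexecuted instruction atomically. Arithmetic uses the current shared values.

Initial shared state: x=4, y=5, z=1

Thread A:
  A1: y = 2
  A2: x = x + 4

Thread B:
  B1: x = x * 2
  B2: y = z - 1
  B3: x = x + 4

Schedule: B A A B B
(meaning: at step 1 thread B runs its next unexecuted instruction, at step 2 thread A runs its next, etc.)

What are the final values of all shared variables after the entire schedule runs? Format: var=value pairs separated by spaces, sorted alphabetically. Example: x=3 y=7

Step 1: thread B executes B1 (x = x * 2). Shared: x=8 y=5 z=1. PCs: A@0 B@1
Step 2: thread A executes A1 (y = 2). Shared: x=8 y=2 z=1. PCs: A@1 B@1
Step 3: thread A executes A2 (x = x + 4). Shared: x=12 y=2 z=1. PCs: A@2 B@1
Step 4: thread B executes B2 (y = z - 1). Shared: x=12 y=0 z=1. PCs: A@2 B@2
Step 5: thread B executes B3 (x = x + 4). Shared: x=16 y=0 z=1. PCs: A@2 B@3

Answer: x=16 y=0 z=1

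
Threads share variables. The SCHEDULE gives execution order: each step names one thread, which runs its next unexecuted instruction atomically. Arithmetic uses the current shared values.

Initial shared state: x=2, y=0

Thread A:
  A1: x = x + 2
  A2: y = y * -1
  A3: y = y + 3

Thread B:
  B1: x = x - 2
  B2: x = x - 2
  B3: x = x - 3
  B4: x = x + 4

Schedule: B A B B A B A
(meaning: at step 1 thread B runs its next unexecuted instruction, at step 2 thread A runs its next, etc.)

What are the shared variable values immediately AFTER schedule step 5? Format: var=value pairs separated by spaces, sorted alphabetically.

Answer: x=-3 y=0

Derivation:
Step 1: thread B executes B1 (x = x - 2). Shared: x=0 y=0. PCs: A@0 B@1
Step 2: thread A executes A1 (x = x + 2). Shared: x=2 y=0. PCs: A@1 B@1
Step 3: thread B executes B2 (x = x - 2). Shared: x=0 y=0. PCs: A@1 B@2
Step 4: thread B executes B3 (x = x - 3). Shared: x=-3 y=0. PCs: A@1 B@3
Step 5: thread A executes A2 (y = y * -1). Shared: x=-3 y=0. PCs: A@2 B@3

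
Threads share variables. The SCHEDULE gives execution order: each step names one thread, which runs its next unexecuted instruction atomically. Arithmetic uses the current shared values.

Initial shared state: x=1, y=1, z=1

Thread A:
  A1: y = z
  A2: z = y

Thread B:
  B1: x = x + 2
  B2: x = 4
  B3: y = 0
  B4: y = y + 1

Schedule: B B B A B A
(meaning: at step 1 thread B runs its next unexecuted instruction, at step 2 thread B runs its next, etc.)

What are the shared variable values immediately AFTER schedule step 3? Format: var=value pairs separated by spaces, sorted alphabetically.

Answer: x=4 y=0 z=1

Derivation:
Step 1: thread B executes B1 (x = x + 2). Shared: x=3 y=1 z=1. PCs: A@0 B@1
Step 2: thread B executes B2 (x = 4). Shared: x=4 y=1 z=1. PCs: A@0 B@2
Step 3: thread B executes B3 (y = 0). Shared: x=4 y=0 z=1. PCs: A@0 B@3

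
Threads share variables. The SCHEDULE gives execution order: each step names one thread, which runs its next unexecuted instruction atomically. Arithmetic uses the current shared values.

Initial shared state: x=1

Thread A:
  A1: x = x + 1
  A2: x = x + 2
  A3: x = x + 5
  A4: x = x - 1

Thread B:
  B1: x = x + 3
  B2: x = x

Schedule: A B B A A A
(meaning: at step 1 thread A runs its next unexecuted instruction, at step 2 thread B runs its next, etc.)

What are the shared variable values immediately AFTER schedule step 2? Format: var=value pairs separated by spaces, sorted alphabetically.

Step 1: thread A executes A1 (x = x + 1). Shared: x=2. PCs: A@1 B@0
Step 2: thread B executes B1 (x = x + 3). Shared: x=5. PCs: A@1 B@1

Answer: x=5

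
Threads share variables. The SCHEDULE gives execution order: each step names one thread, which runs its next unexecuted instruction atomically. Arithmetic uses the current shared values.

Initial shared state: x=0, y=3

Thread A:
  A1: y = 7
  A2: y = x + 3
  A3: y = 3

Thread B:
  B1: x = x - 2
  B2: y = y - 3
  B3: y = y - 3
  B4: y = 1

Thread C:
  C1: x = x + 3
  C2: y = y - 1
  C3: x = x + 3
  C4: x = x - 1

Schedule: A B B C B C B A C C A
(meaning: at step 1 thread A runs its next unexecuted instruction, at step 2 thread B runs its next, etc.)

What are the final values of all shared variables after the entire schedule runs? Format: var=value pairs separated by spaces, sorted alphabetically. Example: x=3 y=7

Step 1: thread A executes A1 (y = 7). Shared: x=0 y=7. PCs: A@1 B@0 C@0
Step 2: thread B executes B1 (x = x - 2). Shared: x=-2 y=7. PCs: A@1 B@1 C@0
Step 3: thread B executes B2 (y = y - 3). Shared: x=-2 y=4. PCs: A@1 B@2 C@0
Step 4: thread C executes C1 (x = x + 3). Shared: x=1 y=4. PCs: A@1 B@2 C@1
Step 5: thread B executes B3 (y = y - 3). Shared: x=1 y=1. PCs: A@1 B@3 C@1
Step 6: thread C executes C2 (y = y - 1). Shared: x=1 y=0. PCs: A@1 B@3 C@2
Step 7: thread B executes B4 (y = 1). Shared: x=1 y=1. PCs: A@1 B@4 C@2
Step 8: thread A executes A2 (y = x + 3). Shared: x=1 y=4. PCs: A@2 B@4 C@2
Step 9: thread C executes C3 (x = x + 3). Shared: x=4 y=4. PCs: A@2 B@4 C@3
Step 10: thread C executes C4 (x = x - 1). Shared: x=3 y=4. PCs: A@2 B@4 C@4
Step 11: thread A executes A3 (y = 3). Shared: x=3 y=3. PCs: A@3 B@4 C@4

Answer: x=3 y=3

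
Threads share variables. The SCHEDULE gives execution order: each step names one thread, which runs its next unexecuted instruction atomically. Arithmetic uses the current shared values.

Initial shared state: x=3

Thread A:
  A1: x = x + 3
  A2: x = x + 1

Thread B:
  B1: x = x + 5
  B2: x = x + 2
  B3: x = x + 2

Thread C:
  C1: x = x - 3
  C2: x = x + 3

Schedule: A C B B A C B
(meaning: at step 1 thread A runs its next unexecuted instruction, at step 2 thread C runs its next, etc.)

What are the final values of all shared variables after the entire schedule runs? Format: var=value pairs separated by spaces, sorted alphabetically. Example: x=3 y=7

Answer: x=16

Derivation:
Step 1: thread A executes A1 (x = x + 3). Shared: x=6. PCs: A@1 B@0 C@0
Step 2: thread C executes C1 (x = x - 3). Shared: x=3. PCs: A@1 B@0 C@1
Step 3: thread B executes B1 (x = x + 5). Shared: x=8. PCs: A@1 B@1 C@1
Step 4: thread B executes B2 (x = x + 2). Shared: x=10. PCs: A@1 B@2 C@1
Step 5: thread A executes A2 (x = x + 1). Shared: x=11. PCs: A@2 B@2 C@1
Step 6: thread C executes C2 (x = x + 3). Shared: x=14. PCs: A@2 B@2 C@2
Step 7: thread B executes B3 (x = x + 2). Shared: x=16. PCs: A@2 B@3 C@2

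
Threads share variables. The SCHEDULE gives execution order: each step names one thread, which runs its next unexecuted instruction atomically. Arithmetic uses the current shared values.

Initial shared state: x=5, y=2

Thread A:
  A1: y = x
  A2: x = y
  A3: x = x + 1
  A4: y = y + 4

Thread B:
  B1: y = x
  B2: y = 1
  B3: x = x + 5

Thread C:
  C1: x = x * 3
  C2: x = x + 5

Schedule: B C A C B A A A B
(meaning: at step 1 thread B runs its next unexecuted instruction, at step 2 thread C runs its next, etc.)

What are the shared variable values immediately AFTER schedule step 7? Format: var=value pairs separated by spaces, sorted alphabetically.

Answer: x=2 y=1

Derivation:
Step 1: thread B executes B1 (y = x). Shared: x=5 y=5. PCs: A@0 B@1 C@0
Step 2: thread C executes C1 (x = x * 3). Shared: x=15 y=5. PCs: A@0 B@1 C@1
Step 3: thread A executes A1 (y = x). Shared: x=15 y=15. PCs: A@1 B@1 C@1
Step 4: thread C executes C2 (x = x + 5). Shared: x=20 y=15. PCs: A@1 B@1 C@2
Step 5: thread B executes B2 (y = 1). Shared: x=20 y=1. PCs: A@1 B@2 C@2
Step 6: thread A executes A2 (x = y). Shared: x=1 y=1. PCs: A@2 B@2 C@2
Step 7: thread A executes A3 (x = x + 1). Shared: x=2 y=1. PCs: A@3 B@2 C@2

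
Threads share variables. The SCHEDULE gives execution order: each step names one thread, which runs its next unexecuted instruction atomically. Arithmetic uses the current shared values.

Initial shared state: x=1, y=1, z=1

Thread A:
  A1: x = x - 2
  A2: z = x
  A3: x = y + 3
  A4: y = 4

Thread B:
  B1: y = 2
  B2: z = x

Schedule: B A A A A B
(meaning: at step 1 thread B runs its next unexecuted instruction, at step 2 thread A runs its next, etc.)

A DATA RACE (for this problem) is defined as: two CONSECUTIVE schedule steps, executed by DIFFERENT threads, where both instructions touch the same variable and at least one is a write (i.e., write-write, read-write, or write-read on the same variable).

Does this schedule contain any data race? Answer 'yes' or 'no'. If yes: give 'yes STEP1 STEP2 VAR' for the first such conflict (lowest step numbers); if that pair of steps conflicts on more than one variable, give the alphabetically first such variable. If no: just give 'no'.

Steps 1,2: B(r=-,w=y) vs A(r=x,w=x). No conflict.
Steps 2,3: same thread (A). No race.
Steps 3,4: same thread (A). No race.
Steps 4,5: same thread (A). No race.
Steps 5,6: A(r=-,w=y) vs B(r=x,w=z). No conflict.

Answer: no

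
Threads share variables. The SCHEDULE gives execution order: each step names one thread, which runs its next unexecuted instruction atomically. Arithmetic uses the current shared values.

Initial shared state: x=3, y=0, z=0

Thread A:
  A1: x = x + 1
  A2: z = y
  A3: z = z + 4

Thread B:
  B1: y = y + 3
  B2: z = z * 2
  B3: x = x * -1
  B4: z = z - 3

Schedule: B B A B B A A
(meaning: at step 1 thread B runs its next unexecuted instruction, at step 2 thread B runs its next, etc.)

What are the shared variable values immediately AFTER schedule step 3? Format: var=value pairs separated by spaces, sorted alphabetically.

Answer: x=4 y=3 z=0

Derivation:
Step 1: thread B executes B1 (y = y + 3). Shared: x=3 y=3 z=0. PCs: A@0 B@1
Step 2: thread B executes B2 (z = z * 2). Shared: x=3 y=3 z=0. PCs: A@0 B@2
Step 3: thread A executes A1 (x = x + 1). Shared: x=4 y=3 z=0. PCs: A@1 B@2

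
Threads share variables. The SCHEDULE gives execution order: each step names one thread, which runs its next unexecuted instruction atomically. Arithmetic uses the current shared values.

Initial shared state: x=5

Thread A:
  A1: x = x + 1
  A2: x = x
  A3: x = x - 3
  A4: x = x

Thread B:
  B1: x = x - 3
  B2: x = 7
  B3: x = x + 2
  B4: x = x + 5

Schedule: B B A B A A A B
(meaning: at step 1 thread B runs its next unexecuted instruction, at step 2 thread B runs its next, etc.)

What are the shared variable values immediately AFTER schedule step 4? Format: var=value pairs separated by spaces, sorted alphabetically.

Answer: x=10

Derivation:
Step 1: thread B executes B1 (x = x - 3). Shared: x=2. PCs: A@0 B@1
Step 2: thread B executes B2 (x = 7). Shared: x=7. PCs: A@0 B@2
Step 3: thread A executes A1 (x = x + 1). Shared: x=8. PCs: A@1 B@2
Step 4: thread B executes B3 (x = x + 2). Shared: x=10. PCs: A@1 B@3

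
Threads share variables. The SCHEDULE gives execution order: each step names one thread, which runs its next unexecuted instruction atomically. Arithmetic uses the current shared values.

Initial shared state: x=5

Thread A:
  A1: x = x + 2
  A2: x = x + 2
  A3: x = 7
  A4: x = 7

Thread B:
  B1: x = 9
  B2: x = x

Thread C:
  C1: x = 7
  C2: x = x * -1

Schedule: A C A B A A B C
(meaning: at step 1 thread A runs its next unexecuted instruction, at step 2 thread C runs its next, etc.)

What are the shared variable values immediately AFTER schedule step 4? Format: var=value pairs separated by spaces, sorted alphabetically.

Step 1: thread A executes A1 (x = x + 2). Shared: x=7. PCs: A@1 B@0 C@0
Step 2: thread C executes C1 (x = 7). Shared: x=7. PCs: A@1 B@0 C@1
Step 3: thread A executes A2 (x = x + 2). Shared: x=9. PCs: A@2 B@0 C@1
Step 4: thread B executes B1 (x = 9). Shared: x=9. PCs: A@2 B@1 C@1

Answer: x=9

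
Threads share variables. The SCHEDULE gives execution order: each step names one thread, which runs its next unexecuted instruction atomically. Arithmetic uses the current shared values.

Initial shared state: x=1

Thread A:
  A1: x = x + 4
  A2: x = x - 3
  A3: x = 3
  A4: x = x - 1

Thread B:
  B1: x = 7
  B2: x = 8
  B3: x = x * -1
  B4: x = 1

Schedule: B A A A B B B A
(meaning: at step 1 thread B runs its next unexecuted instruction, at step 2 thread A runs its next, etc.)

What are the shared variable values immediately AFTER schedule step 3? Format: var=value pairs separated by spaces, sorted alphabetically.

Step 1: thread B executes B1 (x = 7). Shared: x=7. PCs: A@0 B@1
Step 2: thread A executes A1 (x = x + 4). Shared: x=11. PCs: A@1 B@1
Step 3: thread A executes A2 (x = x - 3). Shared: x=8. PCs: A@2 B@1

Answer: x=8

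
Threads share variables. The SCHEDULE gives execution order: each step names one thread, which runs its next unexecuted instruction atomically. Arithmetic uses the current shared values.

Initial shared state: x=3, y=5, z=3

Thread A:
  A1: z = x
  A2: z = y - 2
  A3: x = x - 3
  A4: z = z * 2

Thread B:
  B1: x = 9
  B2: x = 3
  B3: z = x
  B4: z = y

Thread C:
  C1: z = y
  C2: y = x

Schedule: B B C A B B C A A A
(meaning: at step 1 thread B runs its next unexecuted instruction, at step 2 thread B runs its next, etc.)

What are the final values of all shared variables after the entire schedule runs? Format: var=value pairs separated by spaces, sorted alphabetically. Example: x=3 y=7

Answer: x=0 y=3 z=2

Derivation:
Step 1: thread B executes B1 (x = 9). Shared: x=9 y=5 z=3. PCs: A@0 B@1 C@0
Step 2: thread B executes B2 (x = 3). Shared: x=3 y=5 z=3. PCs: A@0 B@2 C@0
Step 3: thread C executes C1 (z = y). Shared: x=3 y=5 z=5. PCs: A@0 B@2 C@1
Step 4: thread A executes A1 (z = x). Shared: x=3 y=5 z=3. PCs: A@1 B@2 C@1
Step 5: thread B executes B3 (z = x). Shared: x=3 y=5 z=3. PCs: A@1 B@3 C@1
Step 6: thread B executes B4 (z = y). Shared: x=3 y=5 z=5. PCs: A@1 B@4 C@1
Step 7: thread C executes C2 (y = x). Shared: x=3 y=3 z=5. PCs: A@1 B@4 C@2
Step 8: thread A executes A2 (z = y - 2). Shared: x=3 y=3 z=1. PCs: A@2 B@4 C@2
Step 9: thread A executes A3 (x = x - 3). Shared: x=0 y=3 z=1. PCs: A@3 B@4 C@2
Step 10: thread A executes A4 (z = z * 2). Shared: x=0 y=3 z=2. PCs: A@4 B@4 C@2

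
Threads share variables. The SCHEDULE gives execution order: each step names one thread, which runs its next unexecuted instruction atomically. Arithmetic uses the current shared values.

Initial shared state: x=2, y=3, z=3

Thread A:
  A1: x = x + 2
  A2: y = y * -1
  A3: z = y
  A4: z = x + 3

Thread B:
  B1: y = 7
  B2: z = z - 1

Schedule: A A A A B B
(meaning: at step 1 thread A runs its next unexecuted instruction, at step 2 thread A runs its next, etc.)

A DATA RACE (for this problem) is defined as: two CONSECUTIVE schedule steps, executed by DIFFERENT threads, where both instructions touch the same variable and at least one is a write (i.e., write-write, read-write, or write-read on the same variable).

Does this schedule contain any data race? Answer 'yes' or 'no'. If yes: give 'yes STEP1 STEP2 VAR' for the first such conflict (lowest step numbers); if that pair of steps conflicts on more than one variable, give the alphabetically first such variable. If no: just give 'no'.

Steps 1,2: same thread (A). No race.
Steps 2,3: same thread (A). No race.
Steps 3,4: same thread (A). No race.
Steps 4,5: A(r=x,w=z) vs B(r=-,w=y). No conflict.
Steps 5,6: same thread (B). No race.

Answer: no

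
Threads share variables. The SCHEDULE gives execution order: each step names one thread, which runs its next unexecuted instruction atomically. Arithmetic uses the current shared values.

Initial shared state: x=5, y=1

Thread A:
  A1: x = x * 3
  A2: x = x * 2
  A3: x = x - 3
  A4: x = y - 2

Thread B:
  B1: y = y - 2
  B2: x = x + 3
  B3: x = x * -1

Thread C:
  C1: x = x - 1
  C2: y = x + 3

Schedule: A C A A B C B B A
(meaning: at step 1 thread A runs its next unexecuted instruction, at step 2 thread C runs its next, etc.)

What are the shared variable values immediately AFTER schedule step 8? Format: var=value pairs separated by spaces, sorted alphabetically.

Answer: x=-28 y=28

Derivation:
Step 1: thread A executes A1 (x = x * 3). Shared: x=15 y=1. PCs: A@1 B@0 C@0
Step 2: thread C executes C1 (x = x - 1). Shared: x=14 y=1. PCs: A@1 B@0 C@1
Step 3: thread A executes A2 (x = x * 2). Shared: x=28 y=1. PCs: A@2 B@0 C@1
Step 4: thread A executes A3 (x = x - 3). Shared: x=25 y=1. PCs: A@3 B@0 C@1
Step 5: thread B executes B1 (y = y - 2). Shared: x=25 y=-1. PCs: A@3 B@1 C@1
Step 6: thread C executes C2 (y = x + 3). Shared: x=25 y=28. PCs: A@3 B@1 C@2
Step 7: thread B executes B2 (x = x + 3). Shared: x=28 y=28. PCs: A@3 B@2 C@2
Step 8: thread B executes B3 (x = x * -1). Shared: x=-28 y=28. PCs: A@3 B@3 C@2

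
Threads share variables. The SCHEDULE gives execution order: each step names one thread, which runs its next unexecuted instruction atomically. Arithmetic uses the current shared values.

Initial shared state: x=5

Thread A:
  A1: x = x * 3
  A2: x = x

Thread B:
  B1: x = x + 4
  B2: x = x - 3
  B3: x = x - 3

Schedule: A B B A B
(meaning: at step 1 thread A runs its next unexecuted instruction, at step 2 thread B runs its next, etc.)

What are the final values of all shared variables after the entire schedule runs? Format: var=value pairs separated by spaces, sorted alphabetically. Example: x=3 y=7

Step 1: thread A executes A1 (x = x * 3). Shared: x=15. PCs: A@1 B@0
Step 2: thread B executes B1 (x = x + 4). Shared: x=19. PCs: A@1 B@1
Step 3: thread B executes B2 (x = x - 3). Shared: x=16. PCs: A@1 B@2
Step 4: thread A executes A2 (x = x). Shared: x=16. PCs: A@2 B@2
Step 5: thread B executes B3 (x = x - 3). Shared: x=13. PCs: A@2 B@3

Answer: x=13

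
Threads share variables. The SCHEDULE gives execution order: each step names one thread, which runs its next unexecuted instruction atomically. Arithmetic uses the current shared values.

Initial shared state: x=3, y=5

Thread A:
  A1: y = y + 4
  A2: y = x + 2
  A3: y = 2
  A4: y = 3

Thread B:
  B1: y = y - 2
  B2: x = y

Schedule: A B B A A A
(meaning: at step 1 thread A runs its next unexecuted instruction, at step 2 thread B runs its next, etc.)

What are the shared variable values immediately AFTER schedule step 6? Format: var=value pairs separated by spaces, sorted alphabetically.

Step 1: thread A executes A1 (y = y + 4). Shared: x=3 y=9. PCs: A@1 B@0
Step 2: thread B executes B1 (y = y - 2). Shared: x=3 y=7. PCs: A@1 B@1
Step 3: thread B executes B2 (x = y). Shared: x=7 y=7. PCs: A@1 B@2
Step 4: thread A executes A2 (y = x + 2). Shared: x=7 y=9. PCs: A@2 B@2
Step 5: thread A executes A3 (y = 2). Shared: x=7 y=2. PCs: A@3 B@2
Step 6: thread A executes A4 (y = 3). Shared: x=7 y=3. PCs: A@4 B@2

Answer: x=7 y=3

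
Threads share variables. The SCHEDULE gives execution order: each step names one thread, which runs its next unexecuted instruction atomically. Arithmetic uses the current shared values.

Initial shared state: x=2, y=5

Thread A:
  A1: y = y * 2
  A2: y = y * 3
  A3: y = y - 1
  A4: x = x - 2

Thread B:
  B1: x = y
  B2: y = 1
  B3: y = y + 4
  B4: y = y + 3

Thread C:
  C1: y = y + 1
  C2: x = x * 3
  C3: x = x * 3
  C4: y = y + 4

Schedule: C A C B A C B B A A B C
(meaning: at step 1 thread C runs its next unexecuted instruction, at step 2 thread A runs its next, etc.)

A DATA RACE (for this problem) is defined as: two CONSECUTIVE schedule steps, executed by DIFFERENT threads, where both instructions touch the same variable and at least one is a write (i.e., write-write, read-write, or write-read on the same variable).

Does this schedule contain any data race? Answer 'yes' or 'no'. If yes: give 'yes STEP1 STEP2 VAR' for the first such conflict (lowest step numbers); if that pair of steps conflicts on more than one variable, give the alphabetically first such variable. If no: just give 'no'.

Answer: yes 1 2 y

Derivation:
Steps 1,2: C(y = y + 1) vs A(y = y * 2). RACE on y (W-W).
Steps 2,3: A(r=y,w=y) vs C(r=x,w=x). No conflict.
Steps 3,4: C(x = x * 3) vs B(x = y). RACE on x (W-W).
Steps 4,5: B(x = y) vs A(y = y * 3). RACE on y (R-W).
Steps 5,6: A(r=y,w=y) vs C(r=x,w=x). No conflict.
Steps 6,7: C(r=x,w=x) vs B(r=-,w=y). No conflict.
Steps 7,8: same thread (B). No race.
Steps 8,9: B(y = y + 4) vs A(y = y - 1). RACE on y (W-W).
Steps 9,10: same thread (A). No race.
Steps 10,11: A(r=x,w=x) vs B(r=y,w=y). No conflict.
Steps 11,12: B(y = y + 3) vs C(y = y + 4). RACE on y (W-W).
First conflict at steps 1,2.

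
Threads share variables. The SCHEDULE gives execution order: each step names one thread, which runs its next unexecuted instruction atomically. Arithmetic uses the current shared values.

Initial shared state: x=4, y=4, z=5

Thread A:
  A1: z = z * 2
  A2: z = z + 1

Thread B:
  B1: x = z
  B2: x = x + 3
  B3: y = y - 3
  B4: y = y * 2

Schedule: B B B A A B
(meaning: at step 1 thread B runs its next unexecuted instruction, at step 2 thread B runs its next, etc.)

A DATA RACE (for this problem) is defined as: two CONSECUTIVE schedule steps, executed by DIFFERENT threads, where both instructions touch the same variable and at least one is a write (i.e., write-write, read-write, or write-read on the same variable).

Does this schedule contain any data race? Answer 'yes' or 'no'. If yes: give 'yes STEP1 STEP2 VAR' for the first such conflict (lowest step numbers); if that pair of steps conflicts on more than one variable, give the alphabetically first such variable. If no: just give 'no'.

Steps 1,2: same thread (B). No race.
Steps 2,3: same thread (B). No race.
Steps 3,4: B(r=y,w=y) vs A(r=z,w=z). No conflict.
Steps 4,5: same thread (A). No race.
Steps 5,6: A(r=z,w=z) vs B(r=y,w=y). No conflict.

Answer: no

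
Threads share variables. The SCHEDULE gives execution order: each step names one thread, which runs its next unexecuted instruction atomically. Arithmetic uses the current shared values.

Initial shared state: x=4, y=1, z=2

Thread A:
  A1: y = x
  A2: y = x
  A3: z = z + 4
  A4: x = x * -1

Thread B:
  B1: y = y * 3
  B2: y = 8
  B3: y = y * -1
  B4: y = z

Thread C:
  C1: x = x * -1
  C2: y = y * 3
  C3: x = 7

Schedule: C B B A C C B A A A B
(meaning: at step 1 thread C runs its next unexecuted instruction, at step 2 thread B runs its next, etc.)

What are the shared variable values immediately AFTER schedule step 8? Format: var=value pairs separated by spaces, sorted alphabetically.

Answer: x=7 y=7 z=2

Derivation:
Step 1: thread C executes C1 (x = x * -1). Shared: x=-4 y=1 z=2. PCs: A@0 B@0 C@1
Step 2: thread B executes B1 (y = y * 3). Shared: x=-4 y=3 z=2. PCs: A@0 B@1 C@1
Step 3: thread B executes B2 (y = 8). Shared: x=-4 y=8 z=2. PCs: A@0 B@2 C@1
Step 4: thread A executes A1 (y = x). Shared: x=-4 y=-4 z=2. PCs: A@1 B@2 C@1
Step 5: thread C executes C2 (y = y * 3). Shared: x=-4 y=-12 z=2. PCs: A@1 B@2 C@2
Step 6: thread C executes C3 (x = 7). Shared: x=7 y=-12 z=2. PCs: A@1 B@2 C@3
Step 7: thread B executes B3 (y = y * -1). Shared: x=7 y=12 z=2. PCs: A@1 B@3 C@3
Step 8: thread A executes A2 (y = x). Shared: x=7 y=7 z=2. PCs: A@2 B@3 C@3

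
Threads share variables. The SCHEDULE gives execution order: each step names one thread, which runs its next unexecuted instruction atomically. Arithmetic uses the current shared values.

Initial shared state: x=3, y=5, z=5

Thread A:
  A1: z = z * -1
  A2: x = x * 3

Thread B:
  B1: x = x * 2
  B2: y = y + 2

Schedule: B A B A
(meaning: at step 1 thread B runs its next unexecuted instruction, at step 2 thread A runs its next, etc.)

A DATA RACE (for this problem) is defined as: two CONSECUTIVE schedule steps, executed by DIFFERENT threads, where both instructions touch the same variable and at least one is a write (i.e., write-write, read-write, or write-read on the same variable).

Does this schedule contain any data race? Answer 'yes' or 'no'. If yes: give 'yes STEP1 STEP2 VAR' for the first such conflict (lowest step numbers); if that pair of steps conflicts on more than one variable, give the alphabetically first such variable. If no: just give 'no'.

Answer: no

Derivation:
Steps 1,2: B(r=x,w=x) vs A(r=z,w=z). No conflict.
Steps 2,3: A(r=z,w=z) vs B(r=y,w=y). No conflict.
Steps 3,4: B(r=y,w=y) vs A(r=x,w=x). No conflict.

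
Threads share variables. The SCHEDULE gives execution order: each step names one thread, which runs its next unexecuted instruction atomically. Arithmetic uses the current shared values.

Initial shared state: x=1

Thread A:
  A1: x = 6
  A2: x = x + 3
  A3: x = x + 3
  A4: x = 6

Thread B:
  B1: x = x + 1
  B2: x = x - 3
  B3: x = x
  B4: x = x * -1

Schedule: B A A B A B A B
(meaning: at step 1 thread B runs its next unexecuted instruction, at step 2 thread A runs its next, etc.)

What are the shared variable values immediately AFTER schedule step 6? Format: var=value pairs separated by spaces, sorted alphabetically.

Answer: x=9

Derivation:
Step 1: thread B executes B1 (x = x + 1). Shared: x=2. PCs: A@0 B@1
Step 2: thread A executes A1 (x = 6). Shared: x=6. PCs: A@1 B@1
Step 3: thread A executes A2 (x = x + 3). Shared: x=9. PCs: A@2 B@1
Step 4: thread B executes B2 (x = x - 3). Shared: x=6. PCs: A@2 B@2
Step 5: thread A executes A3 (x = x + 3). Shared: x=9. PCs: A@3 B@2
Step 6: thread B executes B3 (x = x). Shared: x=9. PCs: A@3 B@3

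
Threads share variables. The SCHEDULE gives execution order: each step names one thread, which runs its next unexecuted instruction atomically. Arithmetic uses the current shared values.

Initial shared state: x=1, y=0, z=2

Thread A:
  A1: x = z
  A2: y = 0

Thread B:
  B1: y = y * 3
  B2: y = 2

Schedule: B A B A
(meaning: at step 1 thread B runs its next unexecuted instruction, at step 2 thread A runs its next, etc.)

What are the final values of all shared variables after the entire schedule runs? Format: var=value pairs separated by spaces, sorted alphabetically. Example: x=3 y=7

Step 1: thread B executes B1 (y = y * 3). Shared: x=1 y=0 z=2. PCs: A@0 B@1
Step 2: thread A executes A1 (x = z). Shared: x=2 y=0 z=2. PCs: A@1 B@1
Step 3: thread B executes B2 (y = 2). Shared: x=2 y=2 z=2. PCs: A@1 B@2
Step 4: thread A executes A2 (y = 0). Shared: x=2 y=0 z=2. PCs: A@2 B@2

Answer: x=2 y=0 z=2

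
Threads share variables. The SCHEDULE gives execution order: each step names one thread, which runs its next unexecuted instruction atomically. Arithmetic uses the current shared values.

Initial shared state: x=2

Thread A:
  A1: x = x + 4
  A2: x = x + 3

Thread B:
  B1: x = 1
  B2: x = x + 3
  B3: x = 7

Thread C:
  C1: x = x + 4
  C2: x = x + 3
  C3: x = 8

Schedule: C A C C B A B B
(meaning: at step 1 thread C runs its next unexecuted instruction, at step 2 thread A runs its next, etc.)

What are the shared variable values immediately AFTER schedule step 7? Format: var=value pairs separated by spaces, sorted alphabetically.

Step 1: thread C executes C1 (x = x + 4). Shared: x=6. PCs: A@0 B@0 C@1
Step 2: thread A executes A1 (x = x + 4). Shared: x=10. PCs: A@1 B@0 C@1
Step 3: thread C executes C2 (x = x + 3). Shared: x=13. PCs: A@1 B@0 C@2
Step 4: thread C executes C3 (x = 8). Shared: x=8. PCs: A@1 B@0 C@3
Step 5: thread B executes B1 (x = 1). Shared: x=1. PCs: A@1 B@1 C@3
Step 6: thread A executes A2 (x = x + 3). Shared: x=4. PCs: A@2 B@1 C@3
Step 7: thread B executes B2 (x = x + 3). Shared: x=7. PCs: A@2 B@2 C@3

Answer: x=7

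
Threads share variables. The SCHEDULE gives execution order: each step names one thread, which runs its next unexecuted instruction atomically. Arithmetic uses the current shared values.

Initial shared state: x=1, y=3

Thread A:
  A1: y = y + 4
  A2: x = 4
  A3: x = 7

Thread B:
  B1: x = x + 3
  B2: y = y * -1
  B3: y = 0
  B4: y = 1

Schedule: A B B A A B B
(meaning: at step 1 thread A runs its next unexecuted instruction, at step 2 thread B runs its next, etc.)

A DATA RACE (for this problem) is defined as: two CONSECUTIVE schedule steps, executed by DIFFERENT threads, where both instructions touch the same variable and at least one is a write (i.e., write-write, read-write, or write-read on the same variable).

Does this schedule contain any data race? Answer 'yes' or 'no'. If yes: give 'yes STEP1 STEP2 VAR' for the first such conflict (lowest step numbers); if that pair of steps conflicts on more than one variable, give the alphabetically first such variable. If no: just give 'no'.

Steps 1,2: A(r=y,w=y) vs B(r=x,w=x). No conflict.
Steps 2,3: same thread (B). No race.
Steps 3,4: B(r=y,w=y) vs A(r=-,w=x). No conflict.
Steps 4,5: same thread (A). No race.
Steps 5,6: A(r=-,w=x) vs B(r=-,w=y). No conflict.
Steps 6,7: same thread (B). No race.

Answer: no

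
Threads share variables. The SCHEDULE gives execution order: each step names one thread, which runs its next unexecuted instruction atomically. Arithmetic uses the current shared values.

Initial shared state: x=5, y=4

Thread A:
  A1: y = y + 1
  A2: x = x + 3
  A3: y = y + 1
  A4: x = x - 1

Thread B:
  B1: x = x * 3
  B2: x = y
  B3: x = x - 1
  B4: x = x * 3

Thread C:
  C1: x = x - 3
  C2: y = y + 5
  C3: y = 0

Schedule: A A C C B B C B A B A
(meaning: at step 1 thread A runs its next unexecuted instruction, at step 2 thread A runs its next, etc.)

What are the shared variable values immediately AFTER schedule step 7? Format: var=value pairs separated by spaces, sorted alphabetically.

Answer: x=10 y=0

Derivation:
Step 1: thread A executes A1 (y = y + 1). Shared: x=5 y=5. PCs: A@1 B@0 C@0
Step 2: thread A executes A2 (x = x + 3). Shared: x=8 y=5. PCs: A@2 B@0 C@0
Step 3: thread C executes C1 (x = x - 3). Shared: x=5 y=5. PCs: A@2 B@0 C@1
Step 4: thread C executes C2 (y = y + 5). Shared: x=5 y=10. PCs: A@2 B@0 C@2
Step 5: thread B executes B1 (x = x * 3). Shared: x=15 y=10. PCs: A@2 B@1 C@2
Step 6: thread B executes B2 (x = y). Shared: x=10 y=10. PCs: A@2 B@2 C@2
Step 7: thread C executes C3 (y = 0). Shared: x=10 y=0. PCs: A@2 B@2 C@3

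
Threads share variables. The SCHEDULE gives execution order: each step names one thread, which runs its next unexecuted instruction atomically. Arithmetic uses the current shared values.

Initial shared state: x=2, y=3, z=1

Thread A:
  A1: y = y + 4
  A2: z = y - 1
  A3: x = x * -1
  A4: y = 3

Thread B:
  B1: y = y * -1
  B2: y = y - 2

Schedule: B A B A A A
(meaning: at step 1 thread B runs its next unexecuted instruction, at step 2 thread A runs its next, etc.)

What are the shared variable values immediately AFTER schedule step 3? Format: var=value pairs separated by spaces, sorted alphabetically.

Step 1: thread B executes B1 (y = y * -1). Shared: x=2 y=-3 z=1. PCs: A@0 B@1
Step 2: thread A executes A1 (y = y + 4). Shared: x=2 y=1 z=1. PCs: A@1 B@1
Step 3: thread B executes B2 (y = y - 2). Shared: x=2 y=-1 z=1. PCs: A@1 B@2

Answer: x=2 y=-1 z=1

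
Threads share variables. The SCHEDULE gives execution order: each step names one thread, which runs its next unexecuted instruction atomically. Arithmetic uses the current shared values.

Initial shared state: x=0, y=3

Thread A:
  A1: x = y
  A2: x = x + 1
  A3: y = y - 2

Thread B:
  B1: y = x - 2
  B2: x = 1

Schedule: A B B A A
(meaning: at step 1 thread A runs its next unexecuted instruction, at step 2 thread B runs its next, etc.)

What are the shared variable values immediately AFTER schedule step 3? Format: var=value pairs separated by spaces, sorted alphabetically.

Answer: x=1 y=1

Derivation:
Step 1: thread A executes A1 (x = y). Shared: x=3 y=3. PCs: A@1 B@0
Step 2: thread B executes B1 (y = x - 2). Shared: x=3 y=1. PCs: A@1 B@1
Step 3: thread B executes B2 (x = 1). Shared: x=1 y=1. PCs: A@1 B@2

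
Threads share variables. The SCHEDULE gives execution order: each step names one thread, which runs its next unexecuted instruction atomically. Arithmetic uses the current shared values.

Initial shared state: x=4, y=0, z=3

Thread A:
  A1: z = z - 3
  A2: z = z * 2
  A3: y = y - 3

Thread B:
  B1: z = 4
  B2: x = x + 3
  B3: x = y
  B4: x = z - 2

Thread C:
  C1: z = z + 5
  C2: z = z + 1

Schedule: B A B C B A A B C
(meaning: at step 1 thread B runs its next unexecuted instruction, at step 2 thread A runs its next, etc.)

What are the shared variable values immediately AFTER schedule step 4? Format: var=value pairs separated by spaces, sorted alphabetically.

Step 1: thread B executes B1 (z = 4). Shared: x=4 y=0 z=4. PCs: A@0 B@1 C@0
Step 2: thread A executes A1 (z = z - 3). Shared: x=4 y=0 z=1. PCs: A@1 B@1 C@0
Step 3: thread B executes B2 (x = x + 3). Shared: x=7 y=0 z=1. PCs: A@1 B@2 C@0
Step 4: thread C executes C1 (z = z + 5). Shared: x=7 y=0 z=6. PCs: A@1 B@2 C@1

Answer: x=7 y=0 z=6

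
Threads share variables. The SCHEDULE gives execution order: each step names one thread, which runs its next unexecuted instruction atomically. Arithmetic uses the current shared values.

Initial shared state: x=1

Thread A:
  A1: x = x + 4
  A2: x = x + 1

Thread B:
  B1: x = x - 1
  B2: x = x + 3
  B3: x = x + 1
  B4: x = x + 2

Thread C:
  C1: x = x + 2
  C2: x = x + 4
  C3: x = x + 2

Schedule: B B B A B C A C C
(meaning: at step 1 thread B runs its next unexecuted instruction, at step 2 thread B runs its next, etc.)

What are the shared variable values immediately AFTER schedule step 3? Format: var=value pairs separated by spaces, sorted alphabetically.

Step 1: thread B executes B1 (x = x - 1). Shared: x=0. PCs: A@0 B@1 C@0
Step 2: thread B executes B2 (x = x + 3). Shared: x=3. PCs: A@0 B@2 C@0
Step 3: thread B executes B3 (x = x + 1). Shared: x=4. PCs: A@0 B@3 C@0

Answer: x=4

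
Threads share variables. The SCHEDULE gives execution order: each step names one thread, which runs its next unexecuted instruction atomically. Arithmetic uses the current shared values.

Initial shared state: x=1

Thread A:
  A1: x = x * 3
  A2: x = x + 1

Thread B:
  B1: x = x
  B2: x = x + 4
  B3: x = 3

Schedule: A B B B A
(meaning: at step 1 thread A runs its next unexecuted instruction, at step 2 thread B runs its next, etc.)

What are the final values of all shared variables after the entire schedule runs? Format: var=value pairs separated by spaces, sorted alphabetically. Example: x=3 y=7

Step 1: thread A executes A1 (x = x * 3). Shared: x=3. PCs: A@1 B@0
Step 2: thread B executes B1 (x = x). Shared: x=3. PCs: A@1 B@1
Step 3: thread B executes B2 (x = x + 4). Shared: x=7. PCs: A@1 B@2
Step 4: thread B executes B3 (x = 3). Shared: x=3. PCs: A@1 B@3
Step 5: thread A executes A2 (x = x + 1). Shared: x=4. PCs: A@2 B@3

Answer: x=4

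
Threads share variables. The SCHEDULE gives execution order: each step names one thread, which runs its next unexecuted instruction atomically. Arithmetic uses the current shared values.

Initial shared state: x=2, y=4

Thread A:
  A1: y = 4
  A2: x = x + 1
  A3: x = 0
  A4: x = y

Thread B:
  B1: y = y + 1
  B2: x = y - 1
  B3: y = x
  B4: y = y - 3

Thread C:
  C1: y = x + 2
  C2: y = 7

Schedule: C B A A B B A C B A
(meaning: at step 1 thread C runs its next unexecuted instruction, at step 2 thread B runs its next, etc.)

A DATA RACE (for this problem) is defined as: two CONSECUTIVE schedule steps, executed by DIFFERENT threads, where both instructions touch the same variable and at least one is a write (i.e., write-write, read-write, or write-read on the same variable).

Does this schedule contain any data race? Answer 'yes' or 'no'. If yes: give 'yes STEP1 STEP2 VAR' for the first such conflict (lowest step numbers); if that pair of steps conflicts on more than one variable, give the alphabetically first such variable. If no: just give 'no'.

Answer: yes 1 2 y

Derivation:
Steps 1,2: C(y = x + 2) vs B(y = y + 1). RACE on y (W-W).
Steps 2,3: B(y = y + 1) vs A(y = 4). RACE on y (W-W).
Steps 3,4: same thread (A). No race.
Steps 4,5: A(x = x + 1) vs B(x = y - 1). RACE on x (W-W).
Steps 5,6: same thread (B). No race.
Steps 6,7: B(y = x) vs A(x = 0). RACE on x (R-W).
Steps 7,8: A(r=-,w=x) vs C(r=-,w=y). No conflict.
Steps 8,9: C(y = 7) vs B(y = y - 3). RACE on y (W-W).
Steps 9,10: B(y = y - 3) vs A(x = y). RACE on y (W-R).
First conflict at steps 1,2.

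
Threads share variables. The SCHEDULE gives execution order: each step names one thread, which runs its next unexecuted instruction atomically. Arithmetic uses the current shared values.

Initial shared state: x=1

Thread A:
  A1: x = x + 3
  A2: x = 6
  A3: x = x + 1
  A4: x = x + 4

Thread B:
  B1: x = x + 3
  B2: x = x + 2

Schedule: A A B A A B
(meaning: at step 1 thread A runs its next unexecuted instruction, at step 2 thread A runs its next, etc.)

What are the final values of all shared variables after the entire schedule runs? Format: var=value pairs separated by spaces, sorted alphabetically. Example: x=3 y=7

Answer: x=16

Derivation:
Step 1: thread A executes A1 (x = x + 3). Shared: x=4. PCs: A@1 B@0
Step 2: thread A executes A2 (x = 6). Shared: x=6. PCs: A@2 B@0
Step 3: thread B executes B1 (x = x + 3). Shared: x=9. PCs: A@2 B@1
Step 4: thread A executes A3 (x = x + 1). Shared: x=10. PCs: A@3 B@1
Step 5: thread A executes A4 (x = x + 4). Shared: x=14. PCs: A@4 B@1
Step 6: thread B executes B2 (x = x + 2). Shared: x=16. PCs: A@4 B@2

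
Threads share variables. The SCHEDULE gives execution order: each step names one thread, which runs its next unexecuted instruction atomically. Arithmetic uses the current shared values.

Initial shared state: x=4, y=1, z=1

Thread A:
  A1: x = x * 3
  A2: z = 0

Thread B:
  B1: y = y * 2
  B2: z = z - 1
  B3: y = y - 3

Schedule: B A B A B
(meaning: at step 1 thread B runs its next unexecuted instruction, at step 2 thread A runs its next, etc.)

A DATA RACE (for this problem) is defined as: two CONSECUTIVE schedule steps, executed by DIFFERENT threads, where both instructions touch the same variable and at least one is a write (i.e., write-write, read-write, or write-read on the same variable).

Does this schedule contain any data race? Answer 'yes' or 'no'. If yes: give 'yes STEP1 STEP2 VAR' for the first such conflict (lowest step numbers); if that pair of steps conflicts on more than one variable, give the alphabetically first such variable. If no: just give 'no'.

Answer: yes 3 4 z

Derivation:
Steps 1,2: B(r=y,w=y) vs A(r=x,w=x). No conflict.
Steps 2,3: A(r=x,w=x) vs B(r=z,w=z). No conflict.
Steps 3,4: B(z = z - 1) vs A(z = 0). RACE on z (W-W).
Steps 4,5: A(r=-,w=z) vs B(r=y,w=y). No conflict.
First conflict at steps 3,4.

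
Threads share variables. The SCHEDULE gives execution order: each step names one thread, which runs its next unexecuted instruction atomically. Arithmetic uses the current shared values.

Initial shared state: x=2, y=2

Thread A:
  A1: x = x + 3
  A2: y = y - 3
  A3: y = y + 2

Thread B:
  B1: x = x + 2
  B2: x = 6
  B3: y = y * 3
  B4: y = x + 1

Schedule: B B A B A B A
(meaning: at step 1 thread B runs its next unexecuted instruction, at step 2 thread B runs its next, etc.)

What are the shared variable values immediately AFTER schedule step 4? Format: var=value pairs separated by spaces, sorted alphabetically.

Answer: x=9 y=6

Derivation:
Step 1: thread B executes B1 (x = x + 2). Shared: x=4 y=2. PCs: A@0 B@1
Step 2: thread B executes B2 (x = 6). Shared: x=6 y=2. PCs: A@0 B@2
Step 3: thread A executes A1 (x = x + 3). Shared: x=9 y=2. PCs: A@1 B@2
Step 4: thread B executes B3 (y = y * 3). Shared: x=9 y=6. PCs: A@1 B@3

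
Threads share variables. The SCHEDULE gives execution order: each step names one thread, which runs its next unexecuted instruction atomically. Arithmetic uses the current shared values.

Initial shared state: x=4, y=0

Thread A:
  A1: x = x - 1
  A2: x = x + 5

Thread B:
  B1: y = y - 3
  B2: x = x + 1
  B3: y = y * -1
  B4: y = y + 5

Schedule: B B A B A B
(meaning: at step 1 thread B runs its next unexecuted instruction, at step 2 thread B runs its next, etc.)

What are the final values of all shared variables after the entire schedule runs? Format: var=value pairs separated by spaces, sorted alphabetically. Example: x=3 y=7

Answer: x=9 y=8

Derivation:
Step 1: thread B executes B1 (y = y - 3). Shared: x=4 y=-3. PCs: A@0 B@1
Step 2: thread B executes B2 (x = x + 1). Shared: x=5 y=-3. PCs: A@0 B@2
Step 3: thread A executes A1 (x = x - 1). Shared: x=4 y=-3. PCs: A@1 B@2
Step 4: thread B executes B3 (y = y * -1). Shared: x=4 y=3. PCs: A@1 B@3
Step 5: thread A executes A2 (x = x + 5). Shared: x=9 y=3. PCs: A@2 B@3
Step 6: thread B executes B4 (y = y + 5). Shared: x=9 y=8. PCs: A@2 B@4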